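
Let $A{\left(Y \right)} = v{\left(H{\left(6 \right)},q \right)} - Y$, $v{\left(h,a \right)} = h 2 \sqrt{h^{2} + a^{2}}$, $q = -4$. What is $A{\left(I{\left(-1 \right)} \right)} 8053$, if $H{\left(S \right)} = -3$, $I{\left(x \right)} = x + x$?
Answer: $-225484$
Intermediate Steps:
$I{\left(x \right)} = 2 x$
$v{\left(h,a \right)} = 2 h \sqrt{a^{2} + h^{2}}$
$A{\left(Y \right)} = -30 - Y$ ($A{\left(Y \right)} = 2 \left(-3\right) \sqrt{\left(-4\right)^{2} + \left(-3\right)^{2}} - Y = 2 \left(-3\right) \sqrt{16 + 9} - Y = 2 \left(-3\right) \sqrt{25} - Y = 2 \left(-3\right) 5 - Y = -30 - Y$)
$A{\left(I{\left(-1 \right)} \right)} 8053 = \left(-30 - 2 \left(-1\right)\right) 8053 = \left(-30 - -2\right) 8053 = \left(-30 + 2\right) 8053 = \left(-28\right) 8053 = -225484$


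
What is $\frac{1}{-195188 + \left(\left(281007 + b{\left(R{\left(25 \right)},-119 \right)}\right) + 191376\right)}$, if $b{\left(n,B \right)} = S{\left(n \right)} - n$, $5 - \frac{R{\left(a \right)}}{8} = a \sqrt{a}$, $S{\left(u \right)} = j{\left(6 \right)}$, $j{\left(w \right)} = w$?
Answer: $\frac{1}{278161} \approx 3.595 \cdot 10^{-6}$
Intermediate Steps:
$S{\left(u \right)} = 6$
$R{\left(a \right)} = 40 - 8 a^{\frac{3}{2}}$ ($R{\left(a \right)} = 40 - 8 a \sqrt{a} = 40 - 8 a^{\frac{3}{2}}$)
$b{\left(n,B \right)} = 6 - n$
$\frac{1}{-195188 + \left(\left(281007 + b{\left(R{\left(25 \right)},-119 \right)}\right) + 191376\right)} = \frac{1}{-195188 + \left(\left(281007 + \left(6 - \left(40 - 8 \cdot 25^{\frac{3}{2}}\right)\right)\right) + 191376\right)} = \frac{1}{-195188 + \left(\left(281007 + \left(6 - \left(40 - 1000\right)\right)\right) + 191376\right)} = \frac{1}{-195188 + \left(\left(281007 + \left(6 - -960\right)\right) + 191376\right)} = \frac{1}{-195188 + \left(\left(281007 + \left(6 + 960\right)\right) + 191376\right)} = \frac{1}{-195188 + \left(\left(281007 + 966\right) + 191376\right)} = \frac{1}{-195188 + \left(281973 + 191376\right)} = \frac{1}{-195188 + 473349} = \frac{1}{278161}$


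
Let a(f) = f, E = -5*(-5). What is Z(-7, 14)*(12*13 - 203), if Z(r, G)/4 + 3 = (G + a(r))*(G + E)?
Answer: -50760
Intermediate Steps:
E = 25
Z(r, G) = -12 + 4*(25 + G)*(G + r) (Z(r, G) = -12 + 4*((G + r)*(G + 25)) = -12 + 4*((G + r)*(25 + G)) = -12 + 4*((25 + G)*(G + r)) = -12 + 4*(25 + G)*(G + r))
Z(-7, 14)*(12*13 - 203) = (-12 + 4*14² + 100*14 + 100*(-7) + 4*14*(-7))*(12*13 - 203) = (-12 + 4*196 + 1400 - 700 - 392)*(156 - 203) = (-12 + 784 + 1400 - 700 - 392)*(-47) = 1080*(-47) = -50760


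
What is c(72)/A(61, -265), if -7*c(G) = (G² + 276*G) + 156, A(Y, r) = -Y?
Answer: 25212/427 ≈ 59.044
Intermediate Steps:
c(G) = -156/7 - 276*G/7 - G²/7 (c(G) = -((G² + 276*G) + 156)/7 = -(156 + G² + 276*G)/7 = -156/7 - 276*G/7 - G²/7)
c(72)/A(61, -265) = (-156/7 - 276/7*72 - ⅐*72²)/((-1*61)) = (-156/7 - 19872/7 - ⅐*5184)/(-61) = (-156/7 - 19872/7 - 5184/7)*(-1/61) = -25212/7*(-1/61) = 25212/427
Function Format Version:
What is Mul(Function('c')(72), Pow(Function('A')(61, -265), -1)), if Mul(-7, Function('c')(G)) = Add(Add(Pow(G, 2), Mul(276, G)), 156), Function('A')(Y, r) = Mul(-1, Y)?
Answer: Rational(25212, 427) ≈ 59.044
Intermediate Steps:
Function('c')(G) = Add(Rational(-156, 7), Mul(Rational(-276, 7), G), Mul(Rational(-1, 7), Pow(G, 2))) (Function('c')(G) = Mul(Rational(-1, 7), Add(Add(Pow(G, 2), Mul(276, G)), 156)) = Mul(Rational(-1, 7), Add(156, Pow(G, 2), Mul(276, G))) = Add(Rational(-156, 7), Mul(Rational(-276, 7), G), Mul(Rational(-1, 7), Pow(G, 2))))
Mul(Function('c')(72), Pow(Function('A')(61, -265), -1)) = Mul(Add(Rational(-156, 7), Mul(Rational(-276, 7), 72), Mul(Rational(-1, 7), Pow(72, 2))), Pow(Mul(-1, 61), -1)) = Mul(Add(Rational(-156, 7), Rational(-19872, 7), Mul(Rational(-1, 7), 5184)), Pow(-61, -1)) = Mul(Add(Rational(-156, 7), Rational(-19872, 7), Rational(-5184, 7)), Rational(-1, 61)) = Mul(Rational(-25212, 7), Rational(-1, 61)) = Rational(25212, 427)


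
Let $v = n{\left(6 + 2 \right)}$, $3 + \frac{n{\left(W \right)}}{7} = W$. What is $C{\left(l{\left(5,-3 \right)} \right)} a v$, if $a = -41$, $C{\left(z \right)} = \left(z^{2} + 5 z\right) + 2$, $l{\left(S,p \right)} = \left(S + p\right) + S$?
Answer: $-123410$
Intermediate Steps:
$n{\left(W \right)} = -21 + 7 W$
$l{\left(S,p \right)} = p + 2 S$
$v = 35$ ($v = -21 + 7 \left(6 + 2\right) = -21 + 7 \cdot 8 = -21 + 56 = 35$)
$C{\left(z \right)} = 2 + z^{2} + 5 z$
$C{\left(l{\left(5,-3 \right)} \right)} a v = \left(2 + \left(-3 + 2 \cdot 5\right)^{2} + 5 \left(-3 + 2 \cdot 5\right)\right) \left(-41\right) 35 = \left(2 + \left(-3 + 10\right)^{2} + 5 \left(-3 + 10\right)\right) \left(-41\right) 35 = \left(2 + 7^{2} + 5 \cdot 7\right) \left(-41\right) 35 = \left(2 + 49 + 35\right) \left(-41\right) 35 = 86 \left(-41\right) 35 = \left(-3526\right) 35 = -123410$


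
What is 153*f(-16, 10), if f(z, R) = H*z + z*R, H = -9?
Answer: -2448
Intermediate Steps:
f(z, R) = -9*z + R*z (f(z, R) = -9*z + z*R = -9*z + R*z)
153*f(-16, 10) = 153*(-16*(-9 + 10)) = 153*(-16*1) = 153*(-16) = -2448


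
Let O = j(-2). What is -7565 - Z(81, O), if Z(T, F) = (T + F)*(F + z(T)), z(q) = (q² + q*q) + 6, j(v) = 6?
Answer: -1150223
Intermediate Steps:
O = 6
z(q) = 6 + 2*q² (z(q) = (q² + q²) + 6 = 2*q² + 6 = 6 + 2*q²)
Z(T, F) = (F + T)*(6 + F + 2*T²) (Z(T, F) = (T + F)*(F + (6 + 2*T²)) = (F + T)*(6 + F + 2*T²))
-7565 - Z(81, O) = -7565 - (6² + 6*81 + 2*6*(3 + 81²) + 2*81*(3 + 81²)) = -7565 - (36 + 486 + 2*6*(3 + 6561) + 2*81*(3 + 6561)) = -7565 - (36 + 486 + 2*6*6564 + 2*81*6564) = -7565 - (36 + 486 + 78768 + 1063368) = -7565 - 1*1142658 = -7565 - 1142658 = -1150223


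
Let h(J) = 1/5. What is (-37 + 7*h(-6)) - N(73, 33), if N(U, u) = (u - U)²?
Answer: -8178/5 ≈ -1635.6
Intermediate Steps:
h(J) = ⅕
(-37 + 7*h(-6)) - N(73, 33) = (-37 + 7*(⅕)) - (73 - 1*33)² = (-37 + 7/5) - (73 - 33)² = -178/5 - 1*40² = -178/5 - 1*1600 = -178/5 - 1600 = -8178/5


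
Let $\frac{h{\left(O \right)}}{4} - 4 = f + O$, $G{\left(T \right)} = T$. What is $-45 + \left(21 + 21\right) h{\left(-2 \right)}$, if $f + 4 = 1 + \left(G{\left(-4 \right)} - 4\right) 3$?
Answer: $-4245$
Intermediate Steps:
$f = -27$ ($f = -4 + \left(1 + \left(-4 - 4\right) 3\right) = -4 + \left(1 - 24\right) = -4 - 23 = -27$)
$h{\left(O \right)} = -92 + 4 O$ ($h{\left(O \right)} = 16 + 4 \left(-27 + O\right) = 16 + \left(-108 + 4 O\right) = -92 + 4 O$)
$-45 + \left(21 + 21\right) h{\left(-2 \right)} = -45 + \left(21 + 21\right) \left(-92 + 4 \left(-2\right)\right) = -45 + 42 \left(-92 - 8\right) = -45 + 42 \left(-100\right) = -45 - 4200 = -4245$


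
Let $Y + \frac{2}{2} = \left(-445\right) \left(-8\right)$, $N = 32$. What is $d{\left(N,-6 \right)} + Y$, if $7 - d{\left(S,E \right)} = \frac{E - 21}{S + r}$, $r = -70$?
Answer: $\frac{135481}{38} \approx 3565.3$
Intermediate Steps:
$d{\left(S,E \right)} = 7 - \frac{-21 + E}{-70 + S}$ ($d{\left(S,E \right)} = 7 - \frac{E - 21}{S - 70} = 7 - \frac{-21 + E}{-70 + S}$)
$Y = 3559$ ($Y = -1 - -3560 = -1 + 3560 = 3559$)
$d{\left(N,-6 \right)} + Y = \frac{-469 - -6 + 7 \cdot 32}{-70 + 32} + 3559 = \frac{-469 + 6 + 224}{-38} + 3559 = \left(- \frac{1}{38}\right) \left(-239\right) + 3559 = \frac{239}{38} + 3559 = \frac{135481}{38}$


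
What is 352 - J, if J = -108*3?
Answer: 676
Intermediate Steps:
J = -324
352 - J = 352 - 1*(-324) = 352 + 324 = 676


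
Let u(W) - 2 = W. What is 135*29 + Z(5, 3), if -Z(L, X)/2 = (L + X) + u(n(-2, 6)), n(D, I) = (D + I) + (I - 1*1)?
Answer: 3877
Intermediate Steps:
n(D, I) = -1 + D + 2*I (n(D, I) = (D + I) + (I - 1) = (D + I) + (-1 + I) = -1 + D + 2*I)
u(W) = 2 + W
Z(L, X) = -22 - 2*L - 2*X (Z(L, X) = -2*((L + X) + (2 + (-1 - 2 + 2*6))) = -2*((L + X) + (2 + (-1 - 2 + 12))) = -2*((L + X) + (2 + 9)) = -2*((L + X) + 11) = -2*(11 + L + X) = -22 - 2*L - 2*X)
135*29 + Z(5, 3) = 135*29 + (-22 - 2*5 - 2*3) = 3915 + (-22 - 10 - 6) = 3915 - 38 = 3877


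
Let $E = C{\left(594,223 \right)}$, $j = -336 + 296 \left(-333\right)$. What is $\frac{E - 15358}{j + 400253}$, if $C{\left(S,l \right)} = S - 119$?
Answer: $- \frac{14883}{301349} \approx -0.049388$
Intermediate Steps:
$C{\left(S,l \right)} = -119 + S$ ($C{\left(S,l \right)} = S - 119 = -119 + S$)
$j = -98904$ ($j = -336 - 98568 = -98904$)
$E = 475$ ($E = -119 + 594 = 475$)
$\frac{E - 15358}{j + 400253} = \frac{475 - 15358}{-98904 + 400253} = - \frac{14883}{301349}$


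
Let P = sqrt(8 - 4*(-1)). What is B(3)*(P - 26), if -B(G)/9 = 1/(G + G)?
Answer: 39 - 3*sqrt(3) ≈ 33.804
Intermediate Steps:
P = 2*sqrt(3) (P = sqrt(8 + 4) = sqrt(12) = 2*sqrt(3) ≈ 3.4641)
B(G) = -9/(2*G) (B(G) = -9/(G + G) = -9*1/(2*G) = -9/(2*G))
B(3)*(P - 26) = (-9/2/3)*(2*sqrt(3) - 26) = (-9/2*1/3)*(-26 + 2*sqrt(3)) = -3*(-26 + 2*sqrt(3))/2 = 39 - 3*sqrt(3)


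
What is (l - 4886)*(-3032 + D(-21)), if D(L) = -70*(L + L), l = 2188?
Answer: 248216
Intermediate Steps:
D(L) = -140*L
(l - 4886)*(-3032 + D(-21)) = (2188 - 4886)*(-3032 - 140*(-21)) = -2698*(-3032 + 2940) = -2698*(-92) = 248216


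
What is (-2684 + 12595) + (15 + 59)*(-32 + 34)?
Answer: 10059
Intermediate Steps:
(-2684 + 12595) + (15 + 59)*(-32 + 34) = 9911 + 74*2 = 9911 + 148 = 10059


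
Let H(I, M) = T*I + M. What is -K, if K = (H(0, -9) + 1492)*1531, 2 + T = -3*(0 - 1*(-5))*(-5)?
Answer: -2270473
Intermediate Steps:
T = 73 (T = -2 - 3*(0 - 1*(-5))*(-5) = -2 - 3*(0 + 5)*(-5) = -2 - 3*5*(-5) = -2 - 15*(-5) = -2 + 75 = 73)
H(I, M) = M + 73*I (H(I, M) = 73*I + M = M + 73*I)
K = 2270473 (K = ((-9 + 73*0) + 1492)*1531 = ((-9 + 0) + 1492)*1531 = (-9 + 1492)*1531 = 1483*1531 = 2270473)
-K = -1*2270473 = -2270473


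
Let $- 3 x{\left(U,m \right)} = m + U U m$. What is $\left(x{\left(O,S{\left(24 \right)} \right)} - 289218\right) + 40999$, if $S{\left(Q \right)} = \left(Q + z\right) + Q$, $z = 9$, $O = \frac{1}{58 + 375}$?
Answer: $- \frac{46541894401}{187489} \approx -2.4824 \cdot 10^{5}$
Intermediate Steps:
$O = \frac{1}{433} \approx 0.0023095$
$S{\left(Q \right)} = 9 + 2 Q$ ($S{\left(Q \right)} = \left(Q + 9\right) + Q = \left(9 + Q\right) + Q = 9 + 2 Q$)
$x{\left(U,m \right)} = - \frac{m}{3} - \frac{m U^{2}}{3}$ ($x{\left(U,m \right)} = - \frac{m + U U m}{3} = - \frac{m + U^{2} m}{3} = - \frac{m + m U^{2}}{3} = - \frac{m}{3} - \frac{m U^{2}}{3}$)
$\left(x{\left(O,S{\left(24 \right)} \right)} - 289218\right) + 40999 = \left(- \frac{\left(9 + 2 \cdot 24\right) \left(1 + \left(\frac{1}{433}\right)^{2}\right)}{3} - 289218\right) + 40999 = \left(- \frac{\left(9 + 48\right) \left(1 + \frac{1}{187489}\right)}{3} - 289218\right) + 40999 = \left(\left(- \frac{1}{3}\right) 57 \cdot \frac{187490}{187489} - 289218\right) + 40999 = \left(- \frac{3562310}{187489} - 289218\right) + 40999 = - \frac{54228755912}{187489} + 40999 = - \frac{46541894401}{187489}$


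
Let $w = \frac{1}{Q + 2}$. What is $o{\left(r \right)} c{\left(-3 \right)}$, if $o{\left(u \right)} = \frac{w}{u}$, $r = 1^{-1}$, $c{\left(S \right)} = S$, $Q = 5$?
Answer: $- \frac{3}{7} \approx -0.42857$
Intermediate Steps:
$r = 1$
$w = \frac{1}{7}$ ($w = \frac{1}{5 + 2} = \frac{1}{7} \approx 0.14286$)
$o{\left(u \right)} = \frac{1}{7 u}$
$o{\left(r \right)} c{\left(-3 \right)} = \frac{1}{7 \cdot 1} \left(-3\right) = \frac{1}{7} \cdot 1 \left(-3\right) = \frac{1}{7} \left(-3\right) = - \frac{3}{7}$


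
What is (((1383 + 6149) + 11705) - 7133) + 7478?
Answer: 19582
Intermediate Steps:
(((1383 + 6149) + 11705) - 7133) + 7478 = ((7532 + 11705) - 7133) + 7478 = (19237 - 7133) + 7478 = 12104 + 7478 = 19582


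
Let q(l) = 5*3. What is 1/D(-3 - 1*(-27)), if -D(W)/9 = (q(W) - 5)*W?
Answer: -1/2160 ≈ -0.00046296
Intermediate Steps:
q(l) = 15
D(W) = -90*W (D(W) = -9*(15 - 5)*W = -90*W)
1/D(-3 - 1*(-27)) = 1/(-90*(-3 - 1*(-27))) = 1/(-90*(-3 + 27)) = 1/(-90*24) = 1/(-2160) = -1/2160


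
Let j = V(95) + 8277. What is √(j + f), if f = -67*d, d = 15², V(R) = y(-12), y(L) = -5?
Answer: I*√6803 ≈ 82.48*I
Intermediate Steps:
V(R) = -5
d = 225
f = -15075 (f = -67*225 = -15075)
j = 8272 (j = -5 + 8277 = 8272)
√(j + f) = √(8272 - 15075) = √(-6803) = I*√6803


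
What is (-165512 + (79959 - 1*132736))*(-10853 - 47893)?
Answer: 12823605594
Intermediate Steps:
(-165512 + (79959 - 1*132736))*(-10853 - 47893) = (-165512 + (79959 - 132736))*(-58746) = (-165512 - 52777)*(-58746) = -218289*(-58746) = 12823605594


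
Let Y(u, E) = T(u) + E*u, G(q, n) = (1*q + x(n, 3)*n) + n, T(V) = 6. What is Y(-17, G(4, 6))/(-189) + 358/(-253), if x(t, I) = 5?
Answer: 102860/47817 ≈ 2.1511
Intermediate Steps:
G(q, n) = q + 6*n (G(q, n) = (1*q + 5*n) + n = (q + 5*n) + n = q + 6*n)
Y(u, E) = 6 + E*u
Y(-17, G(4, 6))/(-189) + 358/(-253) = (6 + (4 + 6*6)*(-17))/(-189) + 358/(-253) = (6 + (4 + 36)*(-17))*(-1/189) + 358*(-1/253) = (6 + 40*(-17))*(-1/189) - 358/253 = (6 - 680)*(-1/189) - 358/253 = -674*(-1/189) - 358/253 = 674/189 - 358/253 = 102860/47817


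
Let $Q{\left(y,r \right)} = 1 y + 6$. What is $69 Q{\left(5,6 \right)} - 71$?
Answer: $688$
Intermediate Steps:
$Q{\left(y,r \right)} = 6 + y$ ($Q{\left(y,r \right)} = y + 6 = 6 + y$)
$69 Q{\left(5,6 \right)} - 71 = 69 \left(6 + 5\right) - 71 = 69 \cdot 11 - 71 = 759 - 71 = 688$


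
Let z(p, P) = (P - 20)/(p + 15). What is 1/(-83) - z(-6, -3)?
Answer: 1900/747 ≈ 2.5435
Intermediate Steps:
z(p, P) = (-20 + P)/(15 + p)
1/(-83) - z(-6, -3) = 1/(-83) - (-20 - 3)/(15 - 6) = -1/83 - (-23)/9 = -1/83 - 1*(-23/9) = -1/83 + 23/9 = 1900/747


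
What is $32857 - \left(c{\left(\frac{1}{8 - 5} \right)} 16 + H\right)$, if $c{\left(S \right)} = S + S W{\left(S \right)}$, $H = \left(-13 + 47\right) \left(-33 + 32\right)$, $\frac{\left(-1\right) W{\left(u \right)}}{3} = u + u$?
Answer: $\frac{98689}{3} \approx 32896.0$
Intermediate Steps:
$W{\left(u \right)} = - 6 u$ ($W{\left(u \right)} = - 3 \left(u + u\right) = - 3 \cdot 2 u = - 6 u$)
$H = -34$ ($H = 34 \left(-1\right) = -34$)
$c{\left(S \right)} = S - 6 S^{2}$ ($c{\left(S \right)} = S + S \left(- 6 S\right) = S - 6 S^{2}$)
$32857 - \left(c{\left(\frac{1}{8 - 5} \right)} 16 + H\right) = 32857 - \left(\frac{1 - \frac{6}{8 - 5}}{8 - 5} \cdot 16 - 34\right) = 32857 - \left(\frac{1 - \frac{6}{3}}{3} \cdot 16 - 34\right) = 32857 - \left(\frac{1 - 2}{3} \cdot 16 - 34\right) = 32857 - \left(\frac{1}{3} \left(-1\right) 16 - 34\right) = 32857 - \left(\left(- \frac{1}{3}\right) 16 - 34\right) = 32857 - \left(- \frac{16}{3} - 34\right) = 32857 - - \frac{118}{3} = 32857 + \frac{118}{3} = \frac{98689}{3}$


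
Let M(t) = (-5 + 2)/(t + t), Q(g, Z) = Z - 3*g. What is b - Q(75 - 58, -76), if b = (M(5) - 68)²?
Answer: 479189/100 ≈ 4791.9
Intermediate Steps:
M(t) = -3/(2*t) (M(t) = -3*1/(2*t) = -3/(2*t))
b = 466489/100 (b = (-3/2/5 - 68)² = (-3/2*⅕ - 68)² = (-3/10 - 68)² = (-683/10)² = 466489/100 ≈ 4664.9)
b - Q(75 - 58, -76) = 466489/100 - (-76 - 3*(75 - 58)) = 466489/100 - (-76 - 3*17) = 466489/100 - (-76 - 51) = 466489/100 - 1*(-127) = 466489/100 + 127 = 479189/100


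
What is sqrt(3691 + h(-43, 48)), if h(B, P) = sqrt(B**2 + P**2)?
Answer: sqrt(3691 + sqrt(4153)) ≈ 61.282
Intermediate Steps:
sqrt(3691 + h(-43, 48)) = sqrt(3691 + sqrt((-43)**2 + 48**2)) = sqrt(3691 + sqrt(1849 + 2304)) = sqrt(3691 + sqrt(4153))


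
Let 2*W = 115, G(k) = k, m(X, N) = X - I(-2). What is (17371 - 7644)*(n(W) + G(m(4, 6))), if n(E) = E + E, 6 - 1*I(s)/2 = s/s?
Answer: 1060243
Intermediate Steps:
I(s) = 10 (I(s) = 12 - 2*s/s = 12 - 2*1 = 12 - 2 = 10)
m(X, N) = -10 + X (m(X, N) = X - 1*10 = X - 10 = -10 + X)
W = 115/2 (W = (½)*115 = 115/2 ≈ 57.500)
n(E) = 2*E
(17371 - 7644)*(n(W) + G(m(4, 6))) = (17371 - 7644)*(2*(115/2) + (-10 + 4)) = 9727*(115 - 6) = 9727*109 = 1060243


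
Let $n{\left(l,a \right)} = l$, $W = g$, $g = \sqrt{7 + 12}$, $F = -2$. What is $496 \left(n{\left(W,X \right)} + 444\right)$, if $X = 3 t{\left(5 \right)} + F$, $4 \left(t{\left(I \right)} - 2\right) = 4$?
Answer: $220224 + 496 \sqrt{19} \approx 2.2239 \cdot 10^{5}$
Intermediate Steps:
$t{\left(I \right)} = 3$ ($t{\left(I \right)} = 2 + \frac{1}{4} \cdot 4 = 2 + 1 = 3$)
$g = \sqrt{19} \approx 4.3589$
$W = \sqrt{19} \approx 4.3589$
$X = 7$ ($X = 3 \cdot 3 - 2 = 9 - 2 = 7$)
$496 \left(n{\left(W,X \right)} + 444\right) = 496 \left(\sqrt{19} + 444\right) = 496 \left(444 + \sqrt{19}\right) = 220224 + 496 \sqrt{19}$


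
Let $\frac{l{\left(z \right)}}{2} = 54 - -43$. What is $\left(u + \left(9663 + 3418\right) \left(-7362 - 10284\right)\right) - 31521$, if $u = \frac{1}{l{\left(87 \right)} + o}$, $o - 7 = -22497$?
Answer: $- \frac{5147228852713}{22296} \approx -2.3086 \cdot 10^{8}$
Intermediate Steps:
$o = -22490$ ($o = 7 - 22497 = -22490$)
$l{\left(z \right)} = 194$ ($l{\left(z \right)} = 2 \left(54 - -43\right) = 2 \left(54 + 43\right) = 2 \cdot 97 = 194$)
$u = - \frac{1}{22296}$ ($u = \frac{1}{194 - 22490} = \frac{1}{-22296} = - \frac{1}{22296} \approx -4.4851 \cdot 10^{-5}$)
$\left(u + \left(9663 + 3418\right) \left(-7362 - 10284\right)\right) - 31521 = \left(- \frac{1}{22296} + \left(9663 + 3418\right) \left(-7362 - 10284\right)\right) - 31521 = \left(- \frac{1}{22296} + 13081 \left(-17646\right)\right) - 31521 = \left(- \frac{1}{22296} - 230827326\right) - 31521 = - \frac{5146526060497}{22296} - 31521 = - \frac{5147228852713}{22296}$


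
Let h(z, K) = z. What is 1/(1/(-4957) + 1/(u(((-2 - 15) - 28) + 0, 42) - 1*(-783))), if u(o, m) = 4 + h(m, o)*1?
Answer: 4109353/4128 ≈ 995.48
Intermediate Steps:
u(o, m) = 4 + m (u(o, m) = 4 + m*1 = 4 + m)
1/(1/(-4957) + 1/(u(((-2 - 15) - 28) + 0, 42) - 1*(-783))) = 1/(1/(-4957) + 1/((4 + 42) - 1*(-783))) = 1/(-1/4957 + 1/(46 + 783)) = 1/(-1/4957 + 1/829) = 1/(4128/4109353) = 4109353/4128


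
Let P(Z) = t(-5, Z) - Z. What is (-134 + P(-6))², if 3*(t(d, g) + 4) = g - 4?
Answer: 164836/9 ≈ 18315.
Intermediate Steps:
t(d, g) = -16/3 + g/3 (t(d, g) = -4 + (g - 4)/3 = -4 + (-4 + g)/3 = -4 + (-4/3 + g/3) = -16/3 + g/3)
P(Z) = -16/3 - 2*Z/3 (P(Z) = (-16/3 + Z/3) - Z = -16/3 - 2*Z/3)
(-134 + P(-6))² = (-134 + (-16/3 - ⅔*(-6)))² = (-134 + (-16/3 + 4))² = (-134 - 4/3)² = (-406/3)² = 164836/9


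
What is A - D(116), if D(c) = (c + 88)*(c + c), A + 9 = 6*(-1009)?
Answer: -53391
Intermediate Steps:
A = -6063 (A = -9 + 6*(-1009) = -9 - 6054 = -6063)
D(c) = 2*c*(88 + c) (D(c) = (88 + c)*(2*c) = 2*c*(88 + c))
A - D(116) = -6063 - 2*116*(88 + 116) = -6063 - 2*116*204 = -6063 - 1*47328 = -6063 - 47328 = -53391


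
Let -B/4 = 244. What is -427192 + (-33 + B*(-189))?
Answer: -242761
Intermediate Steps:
B = -976 (B = -4*244 = -976)
-427192 + (-33 + B*(-189)) = -427192 + (-33 - 976*(-189)) = -427192 + (-33 + 184464) = -427192 + 184431 = -242761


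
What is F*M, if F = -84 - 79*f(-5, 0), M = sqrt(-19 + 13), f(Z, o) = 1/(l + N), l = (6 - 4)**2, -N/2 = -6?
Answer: -1423*I*sqrt(6)/16 ≈ -217.85*I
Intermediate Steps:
N = 12 (N = -2*(-6) = 12)
l = 4 (l = 2**2 = 4)
f(Z, o) = 1/16 (f(Z, o) = 1/(4 + 12) = 1/16)
M = I*sqrt(6) (M = sqrt(-6) = I*sqrt(6) ≈ 2.4495*I)
F = -1423/16 (F = -84 - 79*1/16 = -84 - 79/16 = -1423/16 ≈ -88.938)
F*M = -1423*I*sqrt(6)/16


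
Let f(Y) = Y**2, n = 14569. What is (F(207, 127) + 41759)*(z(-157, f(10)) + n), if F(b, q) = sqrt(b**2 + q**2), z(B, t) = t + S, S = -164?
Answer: 605714295 + 14505*sqrt(58978) ≈ 6.0924e+8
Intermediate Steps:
z(B, t) = -164 + t (z(B, t) = t - 164 = -164 + t)
(F(207, 127) + 41759)*(z(-157, f(10)) + n) = (sqrt(207**2 + 127**2) + 41759)*((-164 + 10**2) + 14569) = (sqrt(42849 + 16129) + 41759)*((-164 + 100) + 14569) = (sqrt(58978) + 41759)*(-64 + 14569) = (41759 + sqrt(58978))*14505 = 605714295 + 14505*sqrt(58978)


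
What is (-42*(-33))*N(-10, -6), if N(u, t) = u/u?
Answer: 1386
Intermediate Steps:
N(u, t) = 1
(-42*(-33))*N(-10, -6) = -42*(-33)*1 = 1386*1 = 1386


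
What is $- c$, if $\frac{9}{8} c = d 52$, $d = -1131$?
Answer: $\frac{156832}{3} \approx 52277.0$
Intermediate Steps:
$c = - \frac{156832}{3}$ ($c = \frac{8 \left(\left(-1131\right) 52\right)}{9} = \frac{8}{9} \left(-58812\right) = - \frac{156832}{3} \approx -52277.0$)
$- c = \left(-1\right) \left(- \frac{156832}{3}\right) = \frac{156832}{3}$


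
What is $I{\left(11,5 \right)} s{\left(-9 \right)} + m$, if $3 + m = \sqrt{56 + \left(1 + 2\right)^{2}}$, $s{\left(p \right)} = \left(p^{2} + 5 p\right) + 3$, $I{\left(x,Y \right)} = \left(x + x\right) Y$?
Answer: $4287 + \sqrt{65} \approx 4295.1$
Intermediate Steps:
$I{\left(x,Y \right)} = 2 Y x$ ($I{\left(x,Y \right)} = 2 x Y = 2 Y x$)
$s{\left(p \right)} = 3 + p^{2} + 5 p$
$m = -3 + \sqrt{65}$ ($m = -3 + \sqrt{56 + \left(1 + 2\right)^{2}} = -3 + \sqrt{56 + 3^{2}} = -3 + \sqrt{56 + 9} = -3 + \sqrt{65} \approx 5.0623$)
$I{\left(11,5 \right)} s{\left(-9 \right)} + m = 2 \cdot 5 \cdot 11 \left(3 + \left(-9\right)^{2} + 5 \left(-9\right)\right) - \left(3 - \sqrt{65}\right) = 110 \left(3 + 81 - 45\right) - \left(3 - \sqrt{65}\right) = 110 \cdot 39 - \left(3 - \sqrt{65}\right) = 4290 - \left(3 - \sqrt{65}\right) = 4287 + \sqrt{65}$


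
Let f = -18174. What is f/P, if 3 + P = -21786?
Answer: 6058/7263 ≈ 0.83409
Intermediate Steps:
P = -21789 (P = -3 - 21786 = -21789)
f/P = -18174/(-21789) = -18174*(-1/21789) = 6058/7263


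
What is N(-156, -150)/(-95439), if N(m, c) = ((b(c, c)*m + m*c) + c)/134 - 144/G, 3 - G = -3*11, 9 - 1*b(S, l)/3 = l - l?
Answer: -319/220497 ≈ -0.0014467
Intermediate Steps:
b(S, l) = 27 (b(S, l) = 27 - 3*(l - l) = 27 - 3*0 = 27 + 0 = 27)
G = 36 (G = 3 - (-3)*11 = 3 - 1*(-33) = 3 + 33 = 36)
N(m, c) = -4 + c/134 + 27*m/134 + c*m/134 (N(m, c) = ((27*m + m*c) + c)/134 - 144/36 = ((27*m + c*m) + c)*(1/134) - 144*1/36 = (c + 27*m + c*m)*(1/134) - 4 = (c/134 + 27*m/134 + c*m/134) - 4 = -4 + c/134 + 27*m/134 + c*m/134)
N(-156, -150)/(-95439) = (-4 + (1/134)*(-150) + (27/134)*(-156) + (1/134)*(-150)*(-156))/(-95439) = (-4 - 75/67 - 2106/67 + 11700/67)*(-1/95439) = (9251/67)*(-1/95439) = -319/220497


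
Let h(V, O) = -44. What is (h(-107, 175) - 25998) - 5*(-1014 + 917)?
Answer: -25557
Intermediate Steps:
(h(-107, 175) - 25998) - 5*(-1014 + 917) = (-44 - 25998) - 5*(-1014 + 917) = -26042 - 5*(-97) = -26042 + 485 = -25557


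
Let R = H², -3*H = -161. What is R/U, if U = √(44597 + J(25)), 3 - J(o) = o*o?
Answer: 25921*√1759/79155 ≈ 13.734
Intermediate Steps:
H = 161/3 (H = -⅓*(-161) = 161/3 ≈ 53.667)
J(o) = 3 - o² (J(o) = 3 - o*o = 3 - o²)
U = 5*√1759 (U = √(44597 + (3 - 1*25²)) = √(44597 + (3 - 1*625)) = √(44597 + (3 - 625)) = √(44597 - 622) = √43975 = 5*√1759 ≈ 209.70)
R = 25921/9 (R = (161/3)² = 25921/9 ≈ 2880.1)
R/U = 25921/(9*((5*√1759))) = 25921*(√1759/8795)/9 = 25921*√1759/79155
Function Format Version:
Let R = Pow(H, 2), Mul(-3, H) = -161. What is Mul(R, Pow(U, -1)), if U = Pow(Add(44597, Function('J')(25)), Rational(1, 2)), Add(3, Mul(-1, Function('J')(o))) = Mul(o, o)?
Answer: Mul(Rational(25921, 79155), Pow(1759, Rational(1, 2))) ≈ 13.734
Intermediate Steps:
H = Rational(161, 3) (H = Mul(Rational(-1, 3), -161) = Rational(161, 3) ≈ 53.667)
Function('J')(o) = Add(3, Mul(-1, Pow(o, 2))) (Function('J')(o) = Add(3, Mul(-1, Mul(o, o))) = Add(3, Mul(-1, Pow(o, 2))))
U = Mul(5, Pow(1759, Rational(1, 2))) (U = Pow(Add(44597, Add(3, Mul(-1, Pow(25, 2)))), Rational(1, 2)) = Pow(Add(44597, Add(3, Mul(-1, 625))), Rational(1, 2)) = Pow(Add(44597, Add(3, -625)), Rational(1, 2)) = Pow(Add(44597, -622), Rational(1, 2)) = Pow(43975, Rational(1, 2)) = Mul(5, Pow(1759, Rational(1, 2))) ≈ 209.70)
R = Rational(25921, 9) (R = Pow(Rational(161, 3), 2) = Rational(25921, 9) ≈ 2880.1)
Mul(R, Pow(U, -1)) = Mul(Rational(25921, 9), Pow(Mul(5, Pow(1759, Rational(1, 2))), -1)) = Mul(Rational(25921, 9), Mul(Rational(1, 8795), Pow(1759, Rational(1, 2)))) = Mul(Rational(25921, 79155), Pow(1759, Rational(1, 2)))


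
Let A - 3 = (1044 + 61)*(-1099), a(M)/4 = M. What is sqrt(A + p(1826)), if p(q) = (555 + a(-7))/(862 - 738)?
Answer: I*sqrt(4857551)/2 ≈ 1102.0*I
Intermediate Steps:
a(M) = 4*M
p(q) = 17/4 (p(q) = (555 + 4*(-7))/(862 - 738) = (555 - 28)/124 = 527*(1/124) = 17/4)
A = -1214392 (A = 3 + (1044 + 61)*(-1099) = 3 + 1105*(-1099) = 3 - 1214395 = -1214392)
sqrt(A + p(1826)) = sqrt(-1214392 + 17/4) = sqrt(-4857551/4) = I*sqrt(4857551)/2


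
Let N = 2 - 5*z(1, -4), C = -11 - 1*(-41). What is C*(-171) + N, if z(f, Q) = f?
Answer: -5133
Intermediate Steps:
C = 30 (C = -11 + 41 = 30)
N = -3 (N = 2 - 5*1 = 2 - 5 = -3)
C*(-171) + N = 30*(-171) - 3 = -5130 - 3 = -5133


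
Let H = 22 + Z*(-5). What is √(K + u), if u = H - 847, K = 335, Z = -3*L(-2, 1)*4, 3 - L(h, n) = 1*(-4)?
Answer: I*√70 ≈ 8.3666*I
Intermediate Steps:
L(h, n) = 7 (L(h, n) = 3 - (-4) = 3 - 1*(-4) = 3 + 4 = 7)
Z = -84 (Z = -3*7*4 = -21*4 = -84)
H = 442 (H = 22 - 84*(-5) = 22 + 420 = 442)
u = -405 (u = 442 - 847 = -405)
√(K + u) = √(335 - 405) = √(-70) = I*√70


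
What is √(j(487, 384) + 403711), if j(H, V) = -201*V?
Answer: √326527 ≈ 571.43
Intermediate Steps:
√(j(487, 384) + 403711) = √(-201*384 + 403711) = √(-77184 + 403711) = √326527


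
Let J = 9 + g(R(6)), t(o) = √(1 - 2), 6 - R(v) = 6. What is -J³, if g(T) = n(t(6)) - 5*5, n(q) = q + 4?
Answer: (12 - I)³ ≈ 1692.0 - 431.0*I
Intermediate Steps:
R(v) = 0 (R(v) = 6 - 1*6 = 6 - 6 = 0)
t(o) = I (t(o) = √(-1) = I)
n(q) = 4 + q
g(T) = -21 + I (g(T) = (4 + I) - 5*5 = (4 + I) - 25 = -21 + I)
J = -12 + I (J = 9 + (-21 + I) = -12 + I ≈ -12.0 + 1.0*I)
-J³ = -(-12 + I)³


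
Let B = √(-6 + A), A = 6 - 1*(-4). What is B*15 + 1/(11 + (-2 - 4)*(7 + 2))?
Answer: 1289/43 ≈ 29.977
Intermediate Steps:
A = 10 (A = 6 + 4 = 10)
B = 2 (B = √(-6 + 10) = √4 = 2)
B*15 + 1/(11 + (-2 - 4)*(7 + 2)) = 2*15 + 1/(11 + (-2 - 4)*(7 + 2)) = 30 + 1/(11 - 6*9) = 30 + 1/(11 - 54) = 30 + 1/(-43) = 30 - 1/43 = 1289/43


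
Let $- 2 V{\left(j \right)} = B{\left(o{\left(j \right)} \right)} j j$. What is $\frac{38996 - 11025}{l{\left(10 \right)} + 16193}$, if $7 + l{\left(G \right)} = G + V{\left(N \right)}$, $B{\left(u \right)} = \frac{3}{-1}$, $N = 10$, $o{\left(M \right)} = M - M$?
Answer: $\frac{27971}{16346} \approx 1.7112$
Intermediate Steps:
$o{\left(M \right)} = 0$
$B{\left(u \right)} = -3$ ($B{\left(u \right)} = 3 \left(-1\right) = -3$)
$V{\left(j \right)} = \frac{3 j^{2}}{2}$ ($V{\left(j \right)} = - \frac{- 3 j j}{2} = - \frac{\left(-3\right) j^{2}}{2} = \frac{3 j^{2}}{2}$)
$l{\left(G \right)} = 143 + G$ ($l{\left(G \right)} = -7 + \left(G + \frac{3 \cdot 10^{2}}{2}\right) = -7 + \left(G + \frac{3}{2} \cdot 100\right) = -7 + \left(G + 150\right) = -7 + \left(150 + G\right) = 143 + G$)
$\frac{38996 - 11025}{l{\left(10 \right)} + 16193} = \frac{38996 - 11025}{\left(143 + 10\right) + 16193} = \frac{27971}{153 + 16193} = \frac{27971}{16346}$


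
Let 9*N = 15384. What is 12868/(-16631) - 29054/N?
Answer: -757789163/42641884 ≈ -17.771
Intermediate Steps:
N = 5128/3 (N = (⅑)*15384 = 5128/3 ≈ 1709.3)
12868/(-16631) - 29054/N = 12868/(-16631) - 29054/5128/3 = 12868*(-1/16631) - 29054*3/5128 = -12868/16631 - 43581/2564 = -757789163/42641884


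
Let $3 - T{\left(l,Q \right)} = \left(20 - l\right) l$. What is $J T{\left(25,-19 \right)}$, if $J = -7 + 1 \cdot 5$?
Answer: $-256$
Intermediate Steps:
$T{\left(l,Q \right)} = 3 - l \left(20 - l\right)$ ($T{\left(l,Q \right)} = 3 - \left(20 - l\right) l = 3 - l \left(20 - l\right)$)
$J = -2$ ($J = -7 + 5 = -2$)
$J T{\left(25,-19 \right)} = - 2 \left(3 + 25^{2} - 500\right) = - 2 \left(3 + 625 - 500\right) = \left(-2\right) 128 = -256$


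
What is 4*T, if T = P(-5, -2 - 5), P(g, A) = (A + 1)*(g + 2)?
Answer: 72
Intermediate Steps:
P(g, A) = (1 + A)*(2 + g)
T = 18 (T = 2 - 5 + 2*(-2 - 5) + (-2 - 5)*(-5) = 2 - 5 + 2*(-7) - 7*(-5) = 2 - 5 - 14 + 35 = 18)
4*T = 4*18 = 72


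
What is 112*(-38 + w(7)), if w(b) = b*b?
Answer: 1232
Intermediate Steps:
w(b) = b²
112*(-38 + w(7)) = 112*(-38 + 7²) = 112*(-38 + 49) = 112*11 = 1232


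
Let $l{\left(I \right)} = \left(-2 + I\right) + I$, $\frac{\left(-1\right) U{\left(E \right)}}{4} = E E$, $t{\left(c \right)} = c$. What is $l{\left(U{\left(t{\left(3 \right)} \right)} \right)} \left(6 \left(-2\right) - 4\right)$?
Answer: $1184$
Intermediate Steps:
$U{\left(E \right)} = - 4 E^{2}$ ($U{\left(E \right)} = - 4 E E = - 4 E^{2}$)
$l{\left(I \right)} = -2 + 2 I$
$l{\left(U{\left(t{\left(3 \right)} \right)} \right)} \left(6 \left(-2\right) - 4\right) = \left(-2 + 2 \left(- 4 \cdot 3^{2}\right)\right) \left(6 \left(-2\right) - 4\right) = \left(-2 + 2 \left(\left(-4\right) 9\right)\right) \left(-12 - 4\right) = \left(-2 + 2 \left(-36\right)\right) \left(-16\right) = \left(-2 - 72\right) \left(-16\right) = \left(-74\right) \left(-16\right) = 1184$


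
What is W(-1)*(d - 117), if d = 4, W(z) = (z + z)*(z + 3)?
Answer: 452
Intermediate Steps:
W(z) = 2*z*(3 + z) (W(z) = (2*z)*(3 + z) = 2*z*(3 + z))
W(-1)*(d - 117) = (2*(-1)*(3 - 1))*(4 - 117) = (2*(-1)*2)*(-113) = -4*(-113) = 452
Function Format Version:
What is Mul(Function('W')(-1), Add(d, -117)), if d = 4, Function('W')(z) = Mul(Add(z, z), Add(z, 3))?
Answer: 452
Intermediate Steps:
Function('W')(z) = Mul(2, z, Add(3, z)) (Function('W')(z) = Mul(Mul(2, z), Add(3, z)) = Mul(2, z, Add(3, z)))
Mul(Function('W')(-1), Add(d, -117)) = Mul(Mul(2, -1, Add(3, -1)), Add(4, -117)) = Mul(Mul(2, -1, 2), -113) = Mul(-4, -113) = 452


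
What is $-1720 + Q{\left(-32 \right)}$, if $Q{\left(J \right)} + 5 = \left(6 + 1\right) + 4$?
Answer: $-1714$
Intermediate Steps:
$Q{\left(J \right)} = 6$ ($Q{\left(J \right)} = -5 + \left(\left(6 + 1\right) + 4\right) = -5 + \left(7 + 4\right) = -5 + 11 = 6$)
$-1720 + Q{\left(-32 \right)} = -1720 + 6 = -1714$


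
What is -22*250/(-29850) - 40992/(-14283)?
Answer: 2893706/947439 ≈ 3.0542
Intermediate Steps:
-22*250/(-29850) - 40992/(-14283) = -5500*(-1/29850) - 40992*(-1/14283) = 110/597 + 13664/4761 = 2893706/947439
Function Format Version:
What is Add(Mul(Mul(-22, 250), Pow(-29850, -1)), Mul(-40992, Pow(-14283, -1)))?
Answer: Rational(2893706, 947439) ≈ 3.0542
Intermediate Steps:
Add(Mul(Mul(-22, 250), Pow(-29850, -1)), Mul(-40992, Pow(-14283, -1))) = Add(Mul(-5500, Rational(-1, 29850)), Mul(-40992, Rational(-1, 14283))) = Add(Rational(110, 597), Rational(13664, 4761)) = Rational(2893706, 947439)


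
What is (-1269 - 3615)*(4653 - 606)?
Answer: -19765548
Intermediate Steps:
(-1269 - 3615)*(4653 - 606) = -4884*4047 = -19765548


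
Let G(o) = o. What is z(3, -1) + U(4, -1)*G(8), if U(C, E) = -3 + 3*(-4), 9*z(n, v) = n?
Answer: -359/3 ≈ -119.67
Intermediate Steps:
z(n, v) = n/9
U(C, E) = -15 (U(C, E) = -3 - 12 = -15)
z(3, -1) + U(4, -1)*G(8) = (⅑)*3 - 15*8 = ⅓ - 120 = -359/3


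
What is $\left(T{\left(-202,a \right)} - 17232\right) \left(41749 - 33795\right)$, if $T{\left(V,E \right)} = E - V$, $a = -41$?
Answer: $-135782734$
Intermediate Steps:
$\left(T{\left(-202,a \right)} - 17232\right) \left(41749 - 33795\right) = \left(\left(-41 - -202\right) - 17232\right) \left(41749 - 33795\right) = \left(\left(-41 + 202\right) - 17232\right) 7954 = \left(161 - 17232\right) 7954 = \left(-17071\right) 7954 = -135782734$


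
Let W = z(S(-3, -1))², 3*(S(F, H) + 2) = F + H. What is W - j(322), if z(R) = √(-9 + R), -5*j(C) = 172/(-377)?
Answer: -70261/5655 ≈ -12.425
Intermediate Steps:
j(C) = 172/1885 (j(C) = -172/(5*(-377)) = -172*(-1)/(5*377) = -⅕*(-172/377) = 172/1885)
S(F, H) = -2 + F/3 + H/3 (S(F, H) = -2 + (F + H)/3 = -2 + (F/3 + H/3) = -2 + F/3 + H/3)
W = -37/3 (W = (√(-9 + (-2 + (⅓)*(-3) + (⅓)*(-1))))² = (√(-9 + (-2 - 1 - ⅓)))² = (√(-9 - 10/3))² = (√(-37/3))² = (I*√111/3)² = -37/3 ≈ -12.333)
W - j(322) = -37/3 - 1*172/1885 = -37/3 - 172/1885 = -70261/5655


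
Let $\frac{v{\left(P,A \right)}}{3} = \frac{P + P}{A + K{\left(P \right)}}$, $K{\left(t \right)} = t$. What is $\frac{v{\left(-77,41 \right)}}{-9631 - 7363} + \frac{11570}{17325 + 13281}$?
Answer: $\frac{196227803}{520118364} \approx 0.37728$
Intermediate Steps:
$v{\left(P,A \right)} = \frac{6 P}{A + P}$ ($v{\left(P,A \right)} = 3 \frac{P + P}{A + P} = 3 \frac{2 P}{A + P} = \frac{6 P}{A + P}$)
$\frac{v{\left(-77,41 \right)}}{-9631 - 7363} + \frac{11570}{17325 + 13281} = \frac{6 \left(-77\right) \frac{1}{41 - 77}}{-9631 - 7363} + \frac{11570}{17325 + 13281} = \frac{6 \left(-77\right) \frac{1}{-36}}{-16994} + \frac{11570}{30606} = 6 \left(-77\right) \left(- \frac{1}{36}\right) \left(- \frac{1}{16994}\right) + 11570 \cdot \frac{1}{30606} = \frac{77}{6} \left(- \frac{1}{16994}\right) + \frac{5785}{15303} = - \frac{77}{101964} + \frac{5785}{15303} = \frac{196227803}{520118364}$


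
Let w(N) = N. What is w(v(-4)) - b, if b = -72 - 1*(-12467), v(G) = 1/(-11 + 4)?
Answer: -86766/7 ≈ -12395.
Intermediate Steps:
v(G) = -⅐ (v(G) = 1/(-7) = -⅐)
b = 12395 (b = -72 + 12467 = 12395)
w(v(-4)) - b = -⅐ - 1*12395 = -⅐ - 12395 = -86766/7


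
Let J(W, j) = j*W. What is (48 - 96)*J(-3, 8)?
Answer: 1152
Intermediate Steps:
J(W, j) = W*j
(48 - 96)*J(-3, 8) = (48 - 96)*(-3*8) = -48*(-24) = 1152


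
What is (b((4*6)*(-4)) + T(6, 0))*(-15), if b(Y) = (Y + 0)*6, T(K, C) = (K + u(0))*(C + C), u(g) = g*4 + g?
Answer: 8640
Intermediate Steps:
u(g) = 5*g (u(g) = 4*g + g = 5*g)
T(K, C) = 2*C*K (T(K, C) = (K + 5*0)*(C + C) = (K + 0)*(2*C) = K*(2*C) = 2*C*K)
b(Y) = 6*Y (b(Y) = Y*6 = 6*Y)
(b((4*6)*(-4)) + T(6, 0))*(-15) = (6*((4*6)*(-4)) + 2*0*6)*(-15) = (6*(24*(-4)) + 0)*(-15) = (6*(-96) + 0)*(-15) = (-576 + 0)*(-15) = -576*(-15) = 8640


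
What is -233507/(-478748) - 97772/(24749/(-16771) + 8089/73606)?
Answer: 57782537138138465481/807175962127700 ≈ 71586.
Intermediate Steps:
-233507/(-478748) - 97772/(24749/(-16771) + 8089/73606) = -233507*(-1/478748) - 97772/(24749*(-1/16771) + 8089*(1/73606)) = 233507/478748 - 97772/(-24749/16771 + 8089/73606) = 233507/478748 - 97772/(-1686014275/1234446226) = 233507/478748 - 97772*(-1234446226/1686014275) = 233507/478748 + 120694276408472/1686014275 = 57782537138138465481/807175962127700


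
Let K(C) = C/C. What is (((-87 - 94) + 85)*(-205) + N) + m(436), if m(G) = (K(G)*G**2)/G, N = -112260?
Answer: -92144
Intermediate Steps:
K(C) = 1
m(G) = G (m(G) = (1*G**2)/G = G**2/G = G)
(((-87 - 94) + 85)*(-205) + N) + m(436) = (((-87 - 94) + 85)*(-205) - 112260) + 436 = ((-181 + 85)*(-205) - 112260) + 436 = (-96*(-205) - 112260) + 436 = (19680 - 112260) + 436 = -92580 + 436 = -92144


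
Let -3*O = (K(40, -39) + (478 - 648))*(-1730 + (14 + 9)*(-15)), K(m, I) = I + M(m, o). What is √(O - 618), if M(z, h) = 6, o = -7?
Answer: I*√1269237/3 ≈ 375.53*I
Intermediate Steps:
K(m, I) = 6 + I (K(m, I) = I + 6 = 6 + I)
O = -421225/3 (O = -((6 - 39) + (478 - 648))*(-1730 + (14 + 9)*(-15))/3 = -(-33 - 170)*(-1730 + 23*(-15))/3 = -(-203)*(-1730 - 345)/3 = -(-203)*(-2075)/3 = -⅓*421225 = -421225/3 ≈ -1.4041e+5)
√(O - 618) = √(-421225/3 - 618) = √(-423079/3) = I*√1269237/3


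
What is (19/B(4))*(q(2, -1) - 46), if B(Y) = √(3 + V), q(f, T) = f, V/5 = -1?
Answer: 418*I*√2 ≈ 591.14*I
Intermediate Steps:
V = -5 (V = 5*(-1) = -5)
B(Y) = I*√2 (B(Y) = √(3 - 5) = √(-2) = I*√2)
(19/B(4))*(q(2, -1) - 46) = (19/((I*√2)))*(2 - 46) = (19*(-I*√2/2))*(-44) = -19*I*√2/2*(-44) = 418*I*√2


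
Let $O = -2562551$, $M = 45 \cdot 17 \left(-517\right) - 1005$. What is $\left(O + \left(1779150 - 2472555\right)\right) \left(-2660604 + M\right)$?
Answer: $9953828670984$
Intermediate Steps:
$M = -396510$ ($M = 765 \left(-517\right) - 1005 = -395505 - 1005 = -396510$)
$\left(O + \left(1779150 - 2472555\right)\right) \left(-2660604 + M\right) = \left(-2562551 + \left(1779150 - 2472555\right)\right) \left(-2660604 - 396510\right) = \left(-2562551 + \left(1779150 - 2472555\right)\right) \left(-3057114\right) = \left(-2562551 - 693405\right) \left(-3057114\right) = \left(-3255956\right) \left(-3057114\right) = 9953828670984$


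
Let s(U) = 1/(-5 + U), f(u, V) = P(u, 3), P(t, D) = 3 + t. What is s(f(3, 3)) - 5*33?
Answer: -164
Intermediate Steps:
f(u, V) = 3 + u
s(f(3, 3)) - 5*33 = 1/(-5 + (3 + 3)) - 5*33 = 1/(-5 + 6) - 165 = 1/1 - 165 = 1 - 165 = -164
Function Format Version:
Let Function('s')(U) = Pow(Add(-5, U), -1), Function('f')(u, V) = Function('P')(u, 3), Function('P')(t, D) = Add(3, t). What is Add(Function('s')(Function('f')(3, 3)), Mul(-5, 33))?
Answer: -164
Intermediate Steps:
Function('f')(u, V) = Add(3, u)
Add(Function('s')(Function('f')(3, 3)), Mul(-5, 33)) = Add(Pow(Add(-5, Add(3, 3)), -1), Mul(-5, 33)) = Add(Pow(Add(-5, 6), -1), -165) = Add(Pow(1, -1), -165) = Add(1, -165) = -164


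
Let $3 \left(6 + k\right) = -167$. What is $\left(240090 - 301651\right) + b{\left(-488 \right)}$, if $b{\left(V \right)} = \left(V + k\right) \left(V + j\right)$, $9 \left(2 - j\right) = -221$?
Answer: $\frac{5186150}{27} \approx 1.9208 \cdot 10^{5}$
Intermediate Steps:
$k = - \frac{185}{3}$ ($k = -6 + \frac{1}{3} \left(-167\right) = -6 - \frac{167}{3} = - \frac{185}{3} \approx -61.667$)
$j = \frac{239}{9}$ ($j = 2 - - \frac{221}{9} = 2 + \frac{221}{9} = \frac{239}{9} \approx 26.556$)
$b{\left(V \right)} = \left(- \frac{185}{3} + V\right) \left(\frac{239}{9} + V\right)$ ($b{\left(V \right)} = \left(V - \frac{185}{3}\right) \left(V + \frac{239}{9}\right) = \left(- \frac{185}{3} + V\right) \left(\frac{239}{9} + V\right)$)
$\left(240090 - 301651\right) + b{\left(-488 \right)} = \left(240090 - 301651\right) - \left(- \frac{418409}{27} - 238144\right) = -61561 + \left(- \frac{44215}{27} + 238144 + \frac{154208}{9}\right) = -61561 + \frac{6848297}{27} = \frac{5186150}{27}$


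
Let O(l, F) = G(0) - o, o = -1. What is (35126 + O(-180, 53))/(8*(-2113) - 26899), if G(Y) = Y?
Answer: -3903/4867 ≈ -0.80193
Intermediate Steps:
O(l, F) = 1 (O(l, F) = 0 - 1*(-1) = 0 + 1 = 1)
(35126 + O(-180, 53))/(8*(-2113) - 26899) = (35126 + 1)/(8*(-2113) - 26899) = 35127/(-16904 - 26899) = 35127/(-43803) = 35127*(-1/43803) = -3903/4867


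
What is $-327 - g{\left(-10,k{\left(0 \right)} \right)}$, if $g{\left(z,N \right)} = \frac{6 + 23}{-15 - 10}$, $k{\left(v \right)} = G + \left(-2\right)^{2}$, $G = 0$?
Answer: $- \frac{8146}{25} \approx -325.84$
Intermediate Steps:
$k{\left(v \right)} = 4$ ($k{\left(v \right)} = 0 + \left(-2\right)^{2} = 0 + 4 = 4$)
$g{\left(z,N \right)} = - \frac{29}{25}$ ($g{\left(z,N \right)} = \frac{29}{-25} = 29 \left(- \frac{1}{25}\right) = - \frac{29}{25}$)
$-327 - g{\left(-10,k{\left(0 \right)} \right)} = -327 - - \frac{29}{25} = -327 + \frac{29}{25} = - \frac{8146}{25}$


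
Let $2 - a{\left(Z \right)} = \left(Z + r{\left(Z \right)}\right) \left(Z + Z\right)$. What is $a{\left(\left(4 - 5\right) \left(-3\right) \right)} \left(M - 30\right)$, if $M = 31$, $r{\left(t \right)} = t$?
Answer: $-34$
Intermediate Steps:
$a{\left(Z \right)} = 2 - 4 Z^{2}$ ($a{\left(Z \right)} = 2 - \left(Z + Z\right) \left(Z + Z\right) = 2 - 2 Z 2 Z = 2 - 4 Z^{2}$)
$a{\left(\left(4 - 5\right) \left(-3\right) \right)} \left(M - 30\right) = \left(2 - 4 \left(\left(4 - 5\right) \left(-3\right)\right)^{2}\right) \left(31 - 30\right) = \left(2 - 4 \left(\left(-1\right) \left(-3\right)\right)^{2}\right) 1 = \left(2 - 4 \cdot 3^{2}\right) 1 = \left(2 - 36\right) 1 = \left(-34\right) 1 = -34$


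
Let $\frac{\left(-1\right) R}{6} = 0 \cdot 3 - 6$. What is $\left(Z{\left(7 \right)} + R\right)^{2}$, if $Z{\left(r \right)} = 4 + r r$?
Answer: $7921$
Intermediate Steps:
$R = 36$ ($R = - 6 \left(0 \cdot 3 - 6\right) = - 6 \left(0 - 6\right) = \left(-6\right) \left(-6\right) = 36$)
$Z{\left(r \right)} = 4 + r^{2}$
$\left(Z{\left(7 \right)} + R\right)^{2} = \left(\left(4 + 7^{2}\right) + 36\right)^{2} = \left(\left(4 + 49\right) + 36\right)^{2} = \left(53 + 36\right)^{2} = 89^{2} = 7921$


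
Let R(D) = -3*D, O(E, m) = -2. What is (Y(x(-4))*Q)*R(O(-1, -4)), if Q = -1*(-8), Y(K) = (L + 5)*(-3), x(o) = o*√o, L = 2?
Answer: -1008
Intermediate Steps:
x(o) = o^(3/2)
Y(K) = -21 (Y(K) = (2 + 5)*(-3) = 7*(-3) = -21)
Q = 8
(Y(x(-4))*Q)*R(O(-1, -4)) = (-21*8)*(-3*(-2)) = -168*6 = -1008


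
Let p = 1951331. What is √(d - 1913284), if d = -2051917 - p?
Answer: 2*I*√1479133 ≈ 2432.4*I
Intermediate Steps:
d = -4003248 (d = -2051917 - 1*1951331 = -2051917 - 1951331 = -4003248)
√(d - 1913284) = √(-4003248 - 1913284) = √(-5916532) = 2*I*√1479133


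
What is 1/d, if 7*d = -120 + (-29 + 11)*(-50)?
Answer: 7/780 ≈ 0.0089744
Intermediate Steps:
d = 780/7 (d = (-120 + (-29 + 11)*(-50))/7 = (-120 - 18*(-50))/7 = (-120 + 900)/7 = (1/7)*780 = 780/7 ≈ 111.43)
1/d = 1/(780/7) = 7/780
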